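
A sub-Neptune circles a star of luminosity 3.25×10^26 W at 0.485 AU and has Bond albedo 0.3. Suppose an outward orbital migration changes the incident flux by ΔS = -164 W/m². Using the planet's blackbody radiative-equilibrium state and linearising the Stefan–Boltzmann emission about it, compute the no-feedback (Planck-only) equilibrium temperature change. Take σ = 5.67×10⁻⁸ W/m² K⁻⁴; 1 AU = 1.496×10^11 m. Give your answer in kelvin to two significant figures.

-2.9 kelvin

Orbital distance: d = 0.485 AU = 7.256×10^10 m.
S = L/(4πd²) = 4913 W/m².
Unperturbed T_e = [4913·(1−0.3)/(4σ)]^¼ = 350.9 K.
TOA radiative forcing: ΔF = (1−α)ΔS/4 = 0.7·(-164)/4 = -28.70 W/m².
Planck response: λ_P = 4σT_e³ = 4·5.67×10⁻⁸·(350.9)³ = 9.800 W/m²/K.
So ΔT₀ = -28.70/9.800 = -2.93 K.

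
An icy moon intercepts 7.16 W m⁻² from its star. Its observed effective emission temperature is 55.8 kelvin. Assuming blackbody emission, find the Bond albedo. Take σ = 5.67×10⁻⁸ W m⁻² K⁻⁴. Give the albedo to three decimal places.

0.693

Rearranging the radiative balance, α = 1 − 4σT⁴/S.
σT⁴ = 0.5497 W m⁻², so 4σT⁴ = 2.199 W m⁻².
1−α = 2.199/7.160 = 0.3071, so α = 0.6929.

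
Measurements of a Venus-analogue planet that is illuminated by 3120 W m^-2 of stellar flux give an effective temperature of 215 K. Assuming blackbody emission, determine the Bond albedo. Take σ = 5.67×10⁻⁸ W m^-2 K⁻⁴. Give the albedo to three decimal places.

0.845

Rearranging the radiative balance, α = 1 − 4σT⁴/S.
σT⁴ = 121.2 W m^-2, so 4σT⁴ = 484.6 W m^-2.
1−α = 484.6/3120 = 0.1553, so α = 0.8447.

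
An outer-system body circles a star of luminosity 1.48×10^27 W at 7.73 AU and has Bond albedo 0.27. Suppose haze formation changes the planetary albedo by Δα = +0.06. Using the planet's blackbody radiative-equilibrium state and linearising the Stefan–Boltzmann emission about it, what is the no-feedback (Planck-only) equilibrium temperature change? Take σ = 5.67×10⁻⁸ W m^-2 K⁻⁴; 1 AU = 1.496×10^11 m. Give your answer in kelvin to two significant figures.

-2.7 kelvin

d = 7.73 × 1.496×10^11 m = 1.156×10^12 m.
S = L/(4πd²) = 88.07 W m^-2.
Unperturbed T_e = [88.07·(1−0.27)/(4σ)]^¼ = 129.8 K.
ΔF = −(S/4)Δα = −(88.07/4)×(+0.06) = -1.321 W m^-2.
Planck response: λ_P = 4σT_e³ = 4·5.67×10⁻⁸·(129.8)³ = 0.4955 W m^-2/K.
So ΔT₀ = -1.321/0.4955 = -2.67 K.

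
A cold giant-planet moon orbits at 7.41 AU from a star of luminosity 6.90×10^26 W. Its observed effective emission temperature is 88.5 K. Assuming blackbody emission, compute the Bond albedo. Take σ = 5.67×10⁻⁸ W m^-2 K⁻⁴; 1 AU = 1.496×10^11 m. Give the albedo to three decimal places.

0.689

Orbital distance: d = 7.41 AU = 1.109×10^12 m.
Spreading L over a sphere of radius d: S = 6.90×10^26/(4π·1.11×10^12²) = 44.68 W m^-2.
From σT⁴ = S(1−α)/4 we invert for α: 1−α = 4σT⁴/S.
σT⁴ = 3.478 W m^-2, so 4σT⁴ = 13.91 W m^-2.
Hence α = 1 − 13.91/44.68 = 0.6886.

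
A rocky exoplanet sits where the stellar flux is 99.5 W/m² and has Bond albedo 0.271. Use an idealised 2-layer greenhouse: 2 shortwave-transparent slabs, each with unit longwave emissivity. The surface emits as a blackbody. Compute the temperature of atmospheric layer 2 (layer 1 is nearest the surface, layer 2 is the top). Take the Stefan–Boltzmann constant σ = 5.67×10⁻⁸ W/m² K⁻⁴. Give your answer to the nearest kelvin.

The effective emission temperature is T_e = [S(1−α)/(4σ)]^¼ = 133.7 K.
The net upward flux σT_e⁴ is constant between every pair of levels, so T_k⁴ = (N+1−k)T_e⁴.
With k = 2: T_2 = (2+1−2)^¼·133.7 K = 133.7 K.

134 K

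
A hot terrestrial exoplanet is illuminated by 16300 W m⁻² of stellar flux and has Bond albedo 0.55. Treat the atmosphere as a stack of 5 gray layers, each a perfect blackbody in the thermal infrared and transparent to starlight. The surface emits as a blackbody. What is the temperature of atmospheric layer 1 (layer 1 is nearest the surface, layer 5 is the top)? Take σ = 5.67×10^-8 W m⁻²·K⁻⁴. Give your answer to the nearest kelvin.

634 kelvin

Top-of-atmosphere balance: σT_e⁴ = S(1−α)/4 = 1834 W m⁻² → T_e = 424.1 K.
In the N-layer model, layer k (counted from the surface) has T_k = (N+1−k)^(1/4)·T_e.
T_1 = (5)^(1/4)·424.1 = 634.1 K.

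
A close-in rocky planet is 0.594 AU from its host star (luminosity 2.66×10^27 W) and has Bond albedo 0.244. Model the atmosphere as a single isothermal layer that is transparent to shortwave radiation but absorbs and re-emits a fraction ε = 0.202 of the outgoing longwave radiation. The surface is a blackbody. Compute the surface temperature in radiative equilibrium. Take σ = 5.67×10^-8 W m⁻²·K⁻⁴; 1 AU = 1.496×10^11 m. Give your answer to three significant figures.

561 K

Orbital distance: d = 0.594 AU = 8.886×10^10 m.
Spreading L over a sphere of radius d: S = 2.66×10^27/(4π·8.89×10^10²) = 26810 W m⁻².
Effective emission temperature (TOA balance): σT_e⁴ = S(1−α)/4 = 5066 W m⁻² → T_e = 546.7 K.
Surface balance with a leaky layer gives σT_s⁴ = σT_e⁴·2/(2−ε), so T_s = T_e·[2/(2−0.202)]^(1/4) = 561.5 K.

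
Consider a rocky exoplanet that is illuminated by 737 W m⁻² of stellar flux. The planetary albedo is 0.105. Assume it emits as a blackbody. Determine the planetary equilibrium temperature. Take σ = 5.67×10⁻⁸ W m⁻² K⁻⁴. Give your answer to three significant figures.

Absorbed flux (global mean): S(1−α)/4 = 737.0·0.895/4 = 164.9 W m⁻².
Balancing against σT⁴: T = (164.9/5.67×10⁻⁸)^(1/4) = 232.2 K.

232 K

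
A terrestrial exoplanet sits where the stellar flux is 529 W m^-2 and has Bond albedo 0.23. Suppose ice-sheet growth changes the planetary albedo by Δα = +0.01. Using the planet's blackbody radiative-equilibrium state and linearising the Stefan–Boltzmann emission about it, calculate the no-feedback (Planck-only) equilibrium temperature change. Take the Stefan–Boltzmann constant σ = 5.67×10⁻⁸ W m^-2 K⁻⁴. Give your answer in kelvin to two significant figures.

-0.67 K

Reference equilibrium: T_e = [S(1−α)/(4σ)]^(1/4) = 205.9 K.
ΔF = −(S/4)Δα = −(529.0/4)×(+0.01) = -1.323 W m^-2.
Planck response: λ_P = 4σT_e³ = 4·5.67×10⁻⁸·(205.9)³ = 1.979 W m^-2/K.
Hence the no-feedback warming is ΔF/(4σT_e³) = -0.668 K.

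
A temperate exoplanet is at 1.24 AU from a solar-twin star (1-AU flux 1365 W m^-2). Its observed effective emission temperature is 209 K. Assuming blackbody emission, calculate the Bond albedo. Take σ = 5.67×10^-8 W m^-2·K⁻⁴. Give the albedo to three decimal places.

0.513

Flux at the orbit: S = 1365/(1.24)² = 887.7 W m^-2.
Energy balance: S(1−α)/4 = σT⁴, so 1−α = 4σT⁴/S.
σT⁴ = 108.2 W m^-2, so 4σT⁴ = 432.7 W m^-2.
1−α = 432.7/887.7 = 0.4875, so α = 0.5125.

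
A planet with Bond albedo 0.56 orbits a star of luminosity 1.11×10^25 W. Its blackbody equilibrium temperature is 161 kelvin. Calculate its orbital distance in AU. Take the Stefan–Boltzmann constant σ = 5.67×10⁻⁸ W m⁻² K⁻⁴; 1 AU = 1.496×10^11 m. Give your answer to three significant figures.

The flux needed for this T is 4σT⁴/(1−0.56) = 346.3 W m⁻².
From L = 4πd²S, d = √(1.11×10^25/(4π·346.3)) = 5.050×10^10 m = 0.3376 AU.

0.338 AU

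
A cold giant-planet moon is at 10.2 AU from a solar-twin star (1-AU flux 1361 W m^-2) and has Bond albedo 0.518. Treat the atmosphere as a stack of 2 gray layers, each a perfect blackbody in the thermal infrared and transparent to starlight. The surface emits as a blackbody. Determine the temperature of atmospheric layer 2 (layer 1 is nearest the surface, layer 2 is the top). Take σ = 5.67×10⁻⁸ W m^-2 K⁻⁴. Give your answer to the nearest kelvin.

73 K

Flux at the orbit: S = 1361/(10.2)² = 13.08 W m^-2.
OLR = S(1−α)/4 = 1.576 W m^-2; the top layer radiates at T_e = 72.61 K.
In the N-layer model, layer k (counted from the surface) has T_k = (N+1−k)^(1/4)·T_e.
With k = 2: T_2 = (2+1−2)^¼·72.61 K = 72.61 K.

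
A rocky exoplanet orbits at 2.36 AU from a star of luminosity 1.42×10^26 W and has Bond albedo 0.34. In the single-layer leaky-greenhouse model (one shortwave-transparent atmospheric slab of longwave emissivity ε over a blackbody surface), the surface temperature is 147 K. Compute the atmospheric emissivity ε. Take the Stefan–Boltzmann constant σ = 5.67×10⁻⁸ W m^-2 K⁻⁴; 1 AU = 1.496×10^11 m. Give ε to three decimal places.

0.870

d = 2.36 × 1.496×10^11 m = 3.531×10^11 m.
Spreading L over a sphere of radius d: S = 1.42×10^26/(4π·3.53×10^11²) = 90.65 W m^-2.
First, T_e = [90.65·(1−0.34)/(4σ)]^(1/4) = 127.4 K.
Since (2−ε)/2 = (T_e/T_s)⁴ = 0.5650, ε = 0.8701.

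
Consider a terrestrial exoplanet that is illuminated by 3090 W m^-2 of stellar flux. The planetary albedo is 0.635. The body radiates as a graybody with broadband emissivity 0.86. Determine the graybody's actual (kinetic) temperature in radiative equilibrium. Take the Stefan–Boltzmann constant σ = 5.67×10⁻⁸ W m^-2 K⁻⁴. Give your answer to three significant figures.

276 K

Absorbed flux (global mean): S(1−α)/4 = 3090·0.365/4 = 282.0 W m^-2.
Equating to εσT⁴ with ε = 0.86: T = (282.0/0.86σ)^(1/4) = 275.8 K.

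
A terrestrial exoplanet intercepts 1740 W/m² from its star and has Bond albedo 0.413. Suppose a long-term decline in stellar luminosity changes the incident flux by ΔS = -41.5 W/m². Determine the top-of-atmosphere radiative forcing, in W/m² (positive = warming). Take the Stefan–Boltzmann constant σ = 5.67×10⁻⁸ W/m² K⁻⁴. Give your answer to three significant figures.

-6.09 W/m²

Only a fraction (1−α) is absorbed and it's spread over 4πR², so ΔF = (1−α)ΔS/4 = -6.090 W/m².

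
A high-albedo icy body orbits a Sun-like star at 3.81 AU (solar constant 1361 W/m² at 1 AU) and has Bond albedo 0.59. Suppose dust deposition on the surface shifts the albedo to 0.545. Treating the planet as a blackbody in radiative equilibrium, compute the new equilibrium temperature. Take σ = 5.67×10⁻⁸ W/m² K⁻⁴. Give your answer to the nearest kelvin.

Irradiance scales as 1/d², so S = 1361 W/m² × (1/3.81)² = 93.76 W/m².
New equilibrium: T₂ = [(1−0.545)·93.76/(4σ)]^(1/4) = 117.1 K.

117 K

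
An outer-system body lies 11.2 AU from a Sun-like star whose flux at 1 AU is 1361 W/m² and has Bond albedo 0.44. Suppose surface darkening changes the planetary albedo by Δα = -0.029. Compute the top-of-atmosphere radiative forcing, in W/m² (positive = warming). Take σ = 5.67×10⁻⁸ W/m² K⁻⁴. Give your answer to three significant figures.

0.0787 W/m²

Flux at the orbit: S = 1361/(11.2)² = 10.85 W/m².
ΔF = −(S/4)Δα = −(10.85/4)×(-0.029) = 0.07866 W/m².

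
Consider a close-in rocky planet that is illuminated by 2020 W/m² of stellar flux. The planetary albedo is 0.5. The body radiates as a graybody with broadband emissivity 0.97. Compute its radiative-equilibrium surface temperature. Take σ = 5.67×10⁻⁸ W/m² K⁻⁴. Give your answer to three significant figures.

260 K

The planet absorbs (1−α)S over its disc πR² and re-emits over 4πR², so the mean absorbed flux is (1−0.5)·2020/4 = 252.5 W/m².
Equating to εσT⁴ with ε = 0.97: T = (252.5/0.97σ)^(1/4) = 260.3 K.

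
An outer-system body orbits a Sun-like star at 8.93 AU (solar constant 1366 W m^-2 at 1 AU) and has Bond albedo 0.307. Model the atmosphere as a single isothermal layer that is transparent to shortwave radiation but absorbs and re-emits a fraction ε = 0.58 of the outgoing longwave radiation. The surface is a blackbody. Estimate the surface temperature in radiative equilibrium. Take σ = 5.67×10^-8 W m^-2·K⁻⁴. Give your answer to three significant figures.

By the inverse-square law, S = 1366/8.93² = 17.13 W m^-2.
The planet radiates to space at T_e = [S(1−α)/(4σ)]^(1/4) = 85.06 K.
The surface balance (absorbed SW + ε·downward IR = σT_s⁴) with T_a⁴ = T_s⁴/2 reduces to T_s = T_e·[2/(2−ε)]^¼ = 92.66 K.

92.7 kelvin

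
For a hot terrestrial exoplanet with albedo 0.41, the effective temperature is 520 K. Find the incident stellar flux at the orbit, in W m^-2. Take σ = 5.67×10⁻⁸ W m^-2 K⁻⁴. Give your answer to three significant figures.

28100 W m^-2

Invert the energy balance for S: S = 4σT⁴/(1−α).
The emitted flux is σT⁴ = 4146 W m^-2.
S = 4·4146/0.59 = 28110 W m^-2.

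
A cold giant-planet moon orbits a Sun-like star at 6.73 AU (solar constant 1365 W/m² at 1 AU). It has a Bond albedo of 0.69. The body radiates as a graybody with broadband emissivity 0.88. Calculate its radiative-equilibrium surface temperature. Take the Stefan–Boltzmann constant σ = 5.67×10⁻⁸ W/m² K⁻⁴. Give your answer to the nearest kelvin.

83 K

Irradiance scales as 1/d², so S = 1365 W/m² × (1/6.73)² = 30.14 W/m².
The planet absorbs (1−α)S over its disc πR² and re-emits over 4πR², so the mean absorbed flux is (1−0.69)·30.14/4 = 2.336 W/m².
Equating to εσT⁴ with ε = 0.88: T = (2.336/0.88σ)^(1/4) = 82.72 K.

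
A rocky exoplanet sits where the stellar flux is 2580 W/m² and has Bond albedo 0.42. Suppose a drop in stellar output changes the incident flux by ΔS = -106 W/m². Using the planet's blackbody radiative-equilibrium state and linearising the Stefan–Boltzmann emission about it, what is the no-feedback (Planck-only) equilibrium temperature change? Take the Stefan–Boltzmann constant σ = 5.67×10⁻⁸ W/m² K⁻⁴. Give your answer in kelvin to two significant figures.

The baseline emission temperature is T_e = 285.0 K.
Only a fraction (1−α) is absorbed and it's spread over 4πR², so ΔF = (1−α)ΔS/4 = -15.37 W/m².
Linearising σT⁴ gives d(σT⁴)/dT = 4σT_e³ = 5.250 W/m² per K.
So ΔT₀ = -15.37/5.250 = -2.93 K.

-2.9 K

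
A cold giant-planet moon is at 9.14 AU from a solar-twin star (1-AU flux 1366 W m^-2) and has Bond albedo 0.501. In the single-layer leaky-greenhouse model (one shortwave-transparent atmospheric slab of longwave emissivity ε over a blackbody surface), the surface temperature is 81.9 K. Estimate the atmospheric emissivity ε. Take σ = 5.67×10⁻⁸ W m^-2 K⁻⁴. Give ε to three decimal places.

0.401

Irradiance scales as 1/d², so S = 1366 W m^-2 × (1/9.14)² = 16.35 W m^-2.
First, T_e = [16.35·(1−0.501)/(4σ)]^(1/4) = 77.45 K.
T_s⁴ = T_e⁴·2/(2−ε) → ε = 2 − 2(T_e/T_s)⁴ = 2 − 2·(77.45/81.9)⁴ = 0.4008.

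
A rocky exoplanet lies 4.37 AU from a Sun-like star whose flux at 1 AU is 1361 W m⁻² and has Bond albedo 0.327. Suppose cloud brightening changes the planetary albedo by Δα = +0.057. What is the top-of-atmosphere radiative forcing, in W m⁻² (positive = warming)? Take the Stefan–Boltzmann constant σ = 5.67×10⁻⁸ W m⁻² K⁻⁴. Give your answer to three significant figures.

Flux at the orbit: S = 1361/(4.37)² = 71.27 W m⁻².
TOA radiative forcing: ΔF = −S·Δα/4 = −71.27·(+0.057)/4 = -1.016 W m⁻².

-1.02 W m⁻²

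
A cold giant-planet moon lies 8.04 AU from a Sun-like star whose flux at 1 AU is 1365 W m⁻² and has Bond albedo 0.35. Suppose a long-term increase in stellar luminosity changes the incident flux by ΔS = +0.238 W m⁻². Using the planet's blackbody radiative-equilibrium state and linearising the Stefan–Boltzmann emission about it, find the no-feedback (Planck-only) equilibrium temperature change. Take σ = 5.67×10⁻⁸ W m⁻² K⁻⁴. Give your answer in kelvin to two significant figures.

0.25 kelvin

Irradiance scales as 1/d², so S = 1365 W m⁻² × (1/8.04)² = 21.12 W m⁻².
Reference equilibrium: T_e = [S(1−α)/(4σ)]^(1/4) = 88.20 K.
Only a fraction (1−α) is absorbed and it's spread over 4πR², so ΔF = (1−α)ΔS/4 = 0.03868 W m⁻².
The Planck feedback parameter is 4σT_e³ = 0.1556 W m⁻²/K.
So ΔT₀ = 0.03868/0.1556 = 0.249 K.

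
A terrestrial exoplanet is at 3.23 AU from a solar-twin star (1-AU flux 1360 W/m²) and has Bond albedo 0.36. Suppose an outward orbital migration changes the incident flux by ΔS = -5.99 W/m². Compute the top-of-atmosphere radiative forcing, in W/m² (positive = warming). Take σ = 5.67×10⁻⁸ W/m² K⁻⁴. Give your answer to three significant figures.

Flux at the orbit: S = 1360/(3.23)² = 130.4 W/m².
Only a fraction (1−α) is absorbed and it's spread over 4πR², so ΔF = (1−α)ΔS/4 = -0.9584 W/m².

-0.958 W/m²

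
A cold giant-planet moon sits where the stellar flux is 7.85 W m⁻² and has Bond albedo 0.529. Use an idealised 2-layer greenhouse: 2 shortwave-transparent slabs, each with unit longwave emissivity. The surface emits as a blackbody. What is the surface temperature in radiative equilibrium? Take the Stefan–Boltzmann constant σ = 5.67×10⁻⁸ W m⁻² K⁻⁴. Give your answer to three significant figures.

OLR = S(1−α)/4 = 0.9243 W m⁻²; the top layer radiates at T_e = 63.54 K.
For an N-layer opaque stack, T_s⁴ = (N+1)T_e⁴, hence T_s = (3)^(1/4)×63.54 K = 83.63 K.

83.6 K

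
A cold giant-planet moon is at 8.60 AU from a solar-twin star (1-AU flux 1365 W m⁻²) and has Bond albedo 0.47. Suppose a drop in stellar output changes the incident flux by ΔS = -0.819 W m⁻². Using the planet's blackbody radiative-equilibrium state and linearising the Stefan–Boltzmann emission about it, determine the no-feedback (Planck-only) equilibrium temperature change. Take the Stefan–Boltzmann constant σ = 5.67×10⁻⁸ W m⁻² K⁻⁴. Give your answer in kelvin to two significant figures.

-0.90 kelvin

Irradiance scales as 1/d², so S = 1365 W m⁻² × (1/8.60)² = 18.46 W m⁻².
Reference equilibrium: T_e = [S(1−α)/(4σ)]^(1/4) = 81.04 K.
TOA radiative forcing: ΔF = (1−α)ΔS/4 = 0.53·(-0.819)/4 = -0.1085 W m⁻².
Planck response: λ_P = 4σT_e³ = 4·5.67×10⁻⁸·(81.04)³ = 0.1207 W m⁻²/K.
So ΔT₀ = -0.1085/0.1207 = -0.899 K.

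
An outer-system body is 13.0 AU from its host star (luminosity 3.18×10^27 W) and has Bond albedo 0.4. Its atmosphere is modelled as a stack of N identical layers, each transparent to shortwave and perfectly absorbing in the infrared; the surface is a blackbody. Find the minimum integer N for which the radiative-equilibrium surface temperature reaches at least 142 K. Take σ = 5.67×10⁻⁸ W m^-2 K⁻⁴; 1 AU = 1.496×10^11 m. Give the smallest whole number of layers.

2

d = 13.0 × 1.496×10^11 m = 1.945×10^12 m.
S = L/(4πd²) = 66.91 W m^-2.
Top-of-atmosphere balance: σT_e⁴ = S(1−α)/4 = 10.04 W m^-2 → T_e = 115.3 K.
T_s = (N+1)^(1/4)·T_e ≥ 142 K requires N+1 ≥ (T_s/T_e)⁴ = (142/115.3)⁴ = 2.297.
So N ≥ 1.297; the smallest integer is N = 2.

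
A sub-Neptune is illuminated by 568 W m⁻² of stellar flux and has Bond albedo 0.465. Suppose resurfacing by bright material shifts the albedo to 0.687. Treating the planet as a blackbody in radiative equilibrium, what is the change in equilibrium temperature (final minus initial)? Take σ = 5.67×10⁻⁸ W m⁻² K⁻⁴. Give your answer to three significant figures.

-24.0 K

Initial: T₁ = [S(1−0.465)/(4σ)]^(1/4) = 191.3 K.
Final:   T₂ = [S(1−0.687)/(4σ)]^(1/4) = 167.3 K.
ΔT = T₂ − T₁ = -24.00 K.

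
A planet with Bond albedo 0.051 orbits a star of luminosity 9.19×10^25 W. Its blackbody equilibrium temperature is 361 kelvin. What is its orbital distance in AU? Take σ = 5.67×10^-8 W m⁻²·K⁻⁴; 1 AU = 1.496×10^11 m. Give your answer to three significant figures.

Energy balance gives S = 4σT⁴/(1−α) = 4059 W m⁻².
S = L/(4πd²) → d = √(L/4πS) = √(9.19×10^25/(4π·4059)) = 4.245×10^10 m = 0.2837 AU.

0.284 AU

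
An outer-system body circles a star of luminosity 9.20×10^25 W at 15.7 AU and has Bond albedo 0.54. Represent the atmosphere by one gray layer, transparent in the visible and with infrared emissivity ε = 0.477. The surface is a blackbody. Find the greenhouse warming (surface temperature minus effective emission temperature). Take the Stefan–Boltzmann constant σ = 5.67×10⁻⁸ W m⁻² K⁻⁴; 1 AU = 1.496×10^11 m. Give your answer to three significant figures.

2.86 kelvin

Orbital distance: d = 15.7 AU = 2.349×10^12 m.
Flux at the orbit: S = L/(4πd²) = 9.20×10^25/(4π·(2.35×10^12)²) = 1.327 W m⁻².
Effective emission temperature (TOA balance): σT_e⁴ = S(1−α)/4 = 0.1526 W m⁻² → T_e = 40.50 K.
For a single slab of emissivity ε, T_s⁴ = 2T_e⁴/(2−ε); thus T_s = 40.50·(1.313)^(1/4) = 43.36 K.
T_s − T_e = 43.36 − 40.50 = 2.855 K.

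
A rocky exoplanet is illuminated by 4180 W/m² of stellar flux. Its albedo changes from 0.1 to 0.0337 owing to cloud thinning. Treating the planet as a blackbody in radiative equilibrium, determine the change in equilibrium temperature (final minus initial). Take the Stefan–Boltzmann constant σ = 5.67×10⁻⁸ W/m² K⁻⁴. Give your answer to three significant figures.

With α = 0.1, T₁ = 358.9 K.
With α = 0.0337, T₂ = 365.3 K.
Change: 365.3 − 358.9 = 6.434 K.

6.43 K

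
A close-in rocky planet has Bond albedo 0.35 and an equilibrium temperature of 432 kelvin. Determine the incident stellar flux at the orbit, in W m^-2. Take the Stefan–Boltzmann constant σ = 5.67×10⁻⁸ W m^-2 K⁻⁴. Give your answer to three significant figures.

From S(1−α)/4 = σT⁴: S = 4σT⁴/(1−α).
The emitted flux is σT⁴ = 1975 W m^-2.
S = 4·1975/0.65 = 12150 W m^-2.

12200 W m^-2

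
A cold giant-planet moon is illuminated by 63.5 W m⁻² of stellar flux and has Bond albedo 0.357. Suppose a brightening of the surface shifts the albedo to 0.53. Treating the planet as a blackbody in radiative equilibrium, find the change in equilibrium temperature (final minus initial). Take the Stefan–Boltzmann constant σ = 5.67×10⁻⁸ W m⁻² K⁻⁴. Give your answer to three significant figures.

Initial: T₁ = [S(1−0.357)/(4σ)]^(1/4) = 115.8 K.
With α = 0.53, T₂ = 107.1 K.
Change: 107.1 − 115.8 = -8.729 K.

-8.73 kelvin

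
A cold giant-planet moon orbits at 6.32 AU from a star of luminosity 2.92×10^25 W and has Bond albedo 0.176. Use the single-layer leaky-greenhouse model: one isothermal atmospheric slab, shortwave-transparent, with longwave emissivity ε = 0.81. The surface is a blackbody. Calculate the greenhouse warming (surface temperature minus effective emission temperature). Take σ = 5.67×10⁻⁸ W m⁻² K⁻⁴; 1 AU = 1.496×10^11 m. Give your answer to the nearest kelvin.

8 K

d = 6.32 × 1.496×10^11 m = 9.455×10^11 m.
Flux at the orbit: S = L/(4πd²) = 2.92×10^25/(4π·(9.45×10^11)²) = 2.599 W m⁻².
At the top of the atmosphere, σT_e⁴ = S(1−α)/4 = 0.5355 W m⁻², giving T_e = 55.44 K.
The surface balance (absorbed SW + ε·downward IR = σT_s⁴) with T_a⁴ = T_s⁴/2 reduces to T_s = T_e·[2/(2−ε)]^¼ = 63.12 K.
The atmosphere warms the surface by 7.683 K.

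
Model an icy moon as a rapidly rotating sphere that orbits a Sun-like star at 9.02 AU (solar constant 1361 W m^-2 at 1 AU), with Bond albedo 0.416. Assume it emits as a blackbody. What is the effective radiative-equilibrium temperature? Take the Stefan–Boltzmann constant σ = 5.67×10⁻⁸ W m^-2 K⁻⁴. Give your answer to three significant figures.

81.0 K

Flux at the orbit: S = 1361/(9.02)² = 16.73 W m^-2.
Averaging over the sphere, the absorbed flux is S(1−α)/4 = 2.442 W m^-2.
In equilibrium σT⁴ equals this, so T = 81.01 K.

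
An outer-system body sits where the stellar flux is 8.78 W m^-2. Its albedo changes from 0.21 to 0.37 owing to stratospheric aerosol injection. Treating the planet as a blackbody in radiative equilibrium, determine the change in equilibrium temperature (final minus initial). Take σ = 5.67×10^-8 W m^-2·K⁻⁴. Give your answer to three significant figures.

Initial: T₁ = [S(1−0.21)/(4σ)]^(1/4) = 74.37 K.
Final:   T₂ = [S(1−0.37)/(4σ)]^(1/4) = 70.27 K.
ΔT = T₂ − T₁ = -4.091 K.

-4.09 kelvin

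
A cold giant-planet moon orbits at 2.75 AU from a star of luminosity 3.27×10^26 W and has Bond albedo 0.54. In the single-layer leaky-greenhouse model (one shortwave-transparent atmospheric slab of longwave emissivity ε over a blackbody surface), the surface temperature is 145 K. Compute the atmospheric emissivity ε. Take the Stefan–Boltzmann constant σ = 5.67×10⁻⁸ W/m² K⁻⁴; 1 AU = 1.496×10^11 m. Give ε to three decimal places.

0.589

Orbital distance: d = 2.75 AU = 4.114×10^11 m.
Spreading L over a sphere of radius d: S = 3.27×10^26/(4π·4.11×10^11²) = 153.7 W/m².
TOA balance gives T_e = 132.9 K.
Since (2−ε)/2 = (T_e/T_s)⁴ = 0.7054, ε = 0.5891.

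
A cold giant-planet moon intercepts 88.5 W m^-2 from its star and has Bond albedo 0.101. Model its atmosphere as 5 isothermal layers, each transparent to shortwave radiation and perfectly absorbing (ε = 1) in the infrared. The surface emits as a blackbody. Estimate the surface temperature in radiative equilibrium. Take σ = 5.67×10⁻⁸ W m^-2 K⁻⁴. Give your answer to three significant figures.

214 K

OLR = S(1−α)/4 = 19.89 W m^-2; the top layer radiates at T_e = 136.9 K.
For an N-layer opaque stack, T_s⁴ = (N+1)T_e⁴, hence T_s = (6)^(1/4)×136.9 K = 214.2 K.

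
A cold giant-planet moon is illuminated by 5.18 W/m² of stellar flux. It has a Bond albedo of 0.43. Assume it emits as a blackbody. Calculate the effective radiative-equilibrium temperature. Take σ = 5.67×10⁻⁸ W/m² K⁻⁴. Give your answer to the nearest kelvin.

Absorbed flux (global mean): S(1−α)/4 = 5.180·0.57/4 = 0.7382 W/m².
In equilibrium σT⁴ equals this, so T = 60.07 K.

60 K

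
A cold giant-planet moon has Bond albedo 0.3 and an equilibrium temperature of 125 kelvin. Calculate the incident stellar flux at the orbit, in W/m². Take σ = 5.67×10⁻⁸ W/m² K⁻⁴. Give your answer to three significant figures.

From S(1−α)/4 = σT⁴: S = 4σT⁴/(1−α).
σT⁴ = 5.67×10⁻⁸·(125)⁴ = 13.84 W/m².
So S = 4×13.84/(1−0.3) = 79.10 W/m².

79.1 W/m²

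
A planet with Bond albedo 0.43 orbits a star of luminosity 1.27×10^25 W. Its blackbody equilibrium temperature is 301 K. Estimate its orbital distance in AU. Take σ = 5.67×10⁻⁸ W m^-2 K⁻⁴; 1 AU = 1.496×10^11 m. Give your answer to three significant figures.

0.118 AU

Energy balance gives S = 4σT⁴/(1−α) = 3266 W m^-2.
Then d = [L/(4πS)]^(1/2) = 1.759×10^10 m, i.e. 0.1176 AU.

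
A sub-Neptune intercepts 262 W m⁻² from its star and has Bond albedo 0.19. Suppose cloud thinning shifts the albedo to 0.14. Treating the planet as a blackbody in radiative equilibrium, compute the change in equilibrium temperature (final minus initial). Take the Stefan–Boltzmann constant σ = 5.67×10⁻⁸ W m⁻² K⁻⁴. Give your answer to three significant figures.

2.64 kelvin

Initial: T₁ = [S(1−0.19)/(4σ)]^(1/4) = 174.9 K.
After:  T₂ = [262.0·0.86/(4σ)]^(1/4) = 177.5 K.
Change: 177.5 − 174.9 = 2.639 K.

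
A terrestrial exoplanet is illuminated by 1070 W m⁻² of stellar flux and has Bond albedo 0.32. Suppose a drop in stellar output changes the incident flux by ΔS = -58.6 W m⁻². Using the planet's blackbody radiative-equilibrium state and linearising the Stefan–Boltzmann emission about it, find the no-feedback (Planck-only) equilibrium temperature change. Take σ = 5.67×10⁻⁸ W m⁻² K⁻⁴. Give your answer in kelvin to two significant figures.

Reference equilibrium: T_e = [S(1−α)/(4σ)]^(1/4) = 238.0 K.
TOA radiative forcing: ΔF = (1−α)ΔS/4 = 0.68·(-58.6)/4 = -9.962 W m⁻².
Linearising σT⁴ gives d(σT⁴)/dT = 4σT_e³ = 3.057 W m⁻² per K.
ΔT₀ = ΔF/λ_P = -9.962/3.057 = -3.26 K.

-3.3 K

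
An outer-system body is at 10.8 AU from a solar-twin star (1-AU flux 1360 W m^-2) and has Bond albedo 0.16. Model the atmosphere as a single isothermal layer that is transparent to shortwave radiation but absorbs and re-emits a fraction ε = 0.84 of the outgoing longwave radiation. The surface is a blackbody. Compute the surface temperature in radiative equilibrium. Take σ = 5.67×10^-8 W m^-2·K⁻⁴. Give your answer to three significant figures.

Irradiance scales as 1/d², so S = 1360 W m^-2 × (1/10.8)² = 11.66 W m^-2.
Effective emission temperature (TOA balance): σT_e⁴ = S(1−α)/4 = 2.449 W m^-2 → T_e = 81.06 K.
For a single slab of emissivity ε, T_s⁴ = 2T_e⁴/(2−ε); thus T_s = 81.06·(1.724)^(1/4) = 92.89 K.

92.9 K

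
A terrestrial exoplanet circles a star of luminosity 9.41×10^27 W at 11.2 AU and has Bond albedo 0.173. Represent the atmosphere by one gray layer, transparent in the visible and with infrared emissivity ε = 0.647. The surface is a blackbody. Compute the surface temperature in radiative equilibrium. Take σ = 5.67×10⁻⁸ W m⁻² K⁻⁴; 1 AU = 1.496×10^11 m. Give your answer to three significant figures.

d = 11.2 × 1.496×10^11 m = 1.676×10^12 m.
Flux at the orbit: S = L/(4πd²) = 9.41×10^27/(4π·(1.68×10^12)²) = 266.7 W m⁻².
At the top of the atmosphere, σT_e⁴ = S(1−α)/4 = 55.15 W m⁻², giving T_e = 176.6 K.
For a single slab of emissivity ε, T_s⁴ = 2T_e⁴/(2−ε); thus T_s = 176.6·(1.478)^(1/4) = 194.7 K.

195 K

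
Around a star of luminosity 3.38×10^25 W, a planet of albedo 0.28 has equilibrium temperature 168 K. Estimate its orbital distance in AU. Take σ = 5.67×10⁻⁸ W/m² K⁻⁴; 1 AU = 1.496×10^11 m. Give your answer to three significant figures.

The flux needed for this T is 4σT⁴/(1−0.28) = 250.9 W/m².
From L = 4πd²S, d = √(3.38×10^25/(4π·250.9)) = 1.035×10^11 m = 0.6921 AU.

0.692 AU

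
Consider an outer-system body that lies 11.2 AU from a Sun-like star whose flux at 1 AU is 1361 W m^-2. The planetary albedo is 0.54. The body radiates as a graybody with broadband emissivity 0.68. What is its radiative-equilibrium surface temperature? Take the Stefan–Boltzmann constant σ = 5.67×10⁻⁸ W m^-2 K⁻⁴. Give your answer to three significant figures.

75.4 K

Flux at the orbit: S = 1361/(11.2)² = 10.85 W m^-2.
Absorbed flux (global mean): S(1−α)/4 = 10.85·0.46/4 = 1.248 W m^-2.
Equating to εσT⁴ with ε = 0.68: T = (1.248/0.68σ)^(1/4) = 75.42 K.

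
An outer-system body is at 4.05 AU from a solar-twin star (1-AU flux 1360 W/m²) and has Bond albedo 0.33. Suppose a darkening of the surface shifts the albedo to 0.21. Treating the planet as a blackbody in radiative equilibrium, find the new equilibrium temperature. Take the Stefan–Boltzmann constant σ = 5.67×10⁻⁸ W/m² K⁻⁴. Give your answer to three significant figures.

Flux at the orbit: S = 1360/(4.05)² = 82.91 W/m².
T₂ = [S(1−α₂)/(4σ)]^(1/4) = [82.91·0.79/(4σ)]^(1/4) = 130.4 K.

130 kelvin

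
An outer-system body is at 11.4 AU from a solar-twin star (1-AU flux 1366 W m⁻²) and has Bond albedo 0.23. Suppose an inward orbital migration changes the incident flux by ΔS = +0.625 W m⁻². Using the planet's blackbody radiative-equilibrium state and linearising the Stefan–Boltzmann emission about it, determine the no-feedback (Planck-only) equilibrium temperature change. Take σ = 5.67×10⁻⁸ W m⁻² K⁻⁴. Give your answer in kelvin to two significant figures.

Irradiance scales as 1/d², so S = 1366 W m⁻² × (1/11.4)² = 10.51 W m⁻².
Reference equilibrium: T_e = [S(1−α)/(4σ)]^(1/4) = 77.29 K.
ΔF = Δ[S(1−α)]/4 = (1−0.23)·+0.625/4 = 0.1203 W m⁻².
Linearising σT⁴ gives d(σT⁴)/dT = 4σT_e³ = 0.1047 W m⁻² per K.
So ΔT₀ = 0.1203/0.1047 = 1.15 K.

1.1 kelvin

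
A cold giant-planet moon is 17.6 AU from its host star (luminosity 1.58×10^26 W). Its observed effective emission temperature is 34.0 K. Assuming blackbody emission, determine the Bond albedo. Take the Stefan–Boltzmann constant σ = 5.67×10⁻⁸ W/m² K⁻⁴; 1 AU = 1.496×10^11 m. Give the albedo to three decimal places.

Orbital distance: d = 17.6 AU = 2.633×10^12 m.
S = L/(4πd²) = 1.814 W/m².
Energy balance: S(1−α)/4 = σT⁴, so 1−α = 4σT⁴/S.
4σT⁴ = 4·5.67×10⁻⁸·(34.0)⁴ = 0.3031 W/m².
1−α = 0.3031/1.814 = 0.1671, so α = 0.8329.

0.833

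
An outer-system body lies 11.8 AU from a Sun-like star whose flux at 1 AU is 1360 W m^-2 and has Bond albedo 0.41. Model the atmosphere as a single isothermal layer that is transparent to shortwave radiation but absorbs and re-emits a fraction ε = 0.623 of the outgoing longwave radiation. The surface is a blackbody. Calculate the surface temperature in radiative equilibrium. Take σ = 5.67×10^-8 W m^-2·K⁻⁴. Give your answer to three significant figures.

Flux at the orbit: S = 1360/(11.8)² = 9.767 W m^-2.
Effective emission temperature (TOA balance): σT_e⁴ = S(1−α)/4 = 1.441 W m^-2 → T_e = 71.00 K.
The surface balance (absorbed SW + ε·downward IR = σT_s⁴) with T_a⁴ = T_s⁴/2 reduces to T_s = T_e·[2/(2−ε)]^¼ = 77.94 K.

77.9 K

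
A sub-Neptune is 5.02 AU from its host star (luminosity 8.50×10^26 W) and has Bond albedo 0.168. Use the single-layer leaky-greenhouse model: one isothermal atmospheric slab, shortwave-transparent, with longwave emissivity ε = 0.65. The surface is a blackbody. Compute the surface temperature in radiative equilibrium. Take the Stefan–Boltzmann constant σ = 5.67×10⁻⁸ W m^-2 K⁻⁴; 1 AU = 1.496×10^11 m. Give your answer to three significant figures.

d = 5.02 × 1.496×10^11 m = 7.510×10^11 m.
Spreading L over a sphere of radius d: S = 8.50×10^26/(4π·7.51×10^11²) = 119.9 W m^-2.
At the top of the atmosphere, σT_e⁴ = S(1−α)/4 = 24.95 W m^-2, giving T_e = 144.8 K.
Surface balance with a leaky layer gives σT_s⁴ = σT_e⁴·2/(2−ε), so T_s = T_e·[2/(2−0.65)]^(1/4) = 159.8 K.

160 kelvin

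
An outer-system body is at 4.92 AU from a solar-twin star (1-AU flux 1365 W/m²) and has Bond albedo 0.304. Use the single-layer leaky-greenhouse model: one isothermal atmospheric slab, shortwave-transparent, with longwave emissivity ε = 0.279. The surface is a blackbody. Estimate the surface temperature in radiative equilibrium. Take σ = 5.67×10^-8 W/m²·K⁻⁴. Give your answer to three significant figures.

Flux at the orbit: S = 1365/(4.92)² = 56.39 W/m².
At the top of the atmosphere, σT_e⁴ = S(1−α)/4 = 9.812 W/m², giving T_e = 114.7 K.
The surface balance (absorbed SW + ε·downward IR = σT_s⁴) with T_a⁴ = T_s⁴/2 reduces to T_s = T_e·[2/(2−ε)]^¼ = 119.1 K.

119 K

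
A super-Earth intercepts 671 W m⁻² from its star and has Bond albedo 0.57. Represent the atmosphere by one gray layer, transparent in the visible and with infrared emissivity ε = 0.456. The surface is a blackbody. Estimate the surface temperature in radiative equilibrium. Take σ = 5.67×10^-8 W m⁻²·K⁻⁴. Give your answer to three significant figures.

201 K

Effective emission temperature (TOA balance): σT_e⁴ = S(1−α)/4 = 72.13 W m⁻² → T_e = 188.9 K.
Surface balance with a leaky layer gives σT_s⁴ = σT_e⁴·2/(2−ε), so T_s = T_e·[2/(2−0.456)]^(1/4) = 201.5 K.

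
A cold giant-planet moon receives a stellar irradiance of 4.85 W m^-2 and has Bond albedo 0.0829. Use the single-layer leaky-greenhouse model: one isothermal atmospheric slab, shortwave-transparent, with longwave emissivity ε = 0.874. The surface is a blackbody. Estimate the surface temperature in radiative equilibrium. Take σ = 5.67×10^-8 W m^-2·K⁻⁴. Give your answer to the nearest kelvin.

77 K

The planet radiates to space at T_e = [S(1−α)/(4σ)]^(1/4) = 66.55 K.
For a single slab of emissivity ε, T_s⁴ = 2T_e⁴/(2−ε); thus T_s = 66.55·(1.776)^(1/4) = 76.82 K.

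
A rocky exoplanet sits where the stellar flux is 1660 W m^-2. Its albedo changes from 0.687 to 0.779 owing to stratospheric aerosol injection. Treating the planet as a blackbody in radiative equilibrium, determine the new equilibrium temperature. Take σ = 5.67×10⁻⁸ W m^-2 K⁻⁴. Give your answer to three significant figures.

T₂ = [S(1−α₂)/(4σ)]^(1/4) = [1660·0.221/(4σ)]^(1/4) = 200.5 K.

201 K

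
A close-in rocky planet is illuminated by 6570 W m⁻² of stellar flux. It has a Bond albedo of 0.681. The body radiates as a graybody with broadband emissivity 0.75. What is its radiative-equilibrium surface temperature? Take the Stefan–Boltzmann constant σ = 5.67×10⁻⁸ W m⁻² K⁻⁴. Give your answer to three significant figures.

333 K

Absorbed flux (global mean): S(1−α)/4 = 6570·0.319/4 = 524.0 W m⁻².
Equating to εσT⁴ with ε = 0.75: T = (524.0/0.75σ)^(1/4) = 333.2 K.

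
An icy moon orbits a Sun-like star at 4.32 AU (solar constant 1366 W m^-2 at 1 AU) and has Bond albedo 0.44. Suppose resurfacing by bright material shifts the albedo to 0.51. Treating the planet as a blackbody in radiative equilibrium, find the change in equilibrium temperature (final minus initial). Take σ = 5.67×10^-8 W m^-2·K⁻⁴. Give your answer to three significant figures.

By the inverse-square law, S = 1366/4.32² = 73.20 W m^-2.
Before: T₁ = [73.20·0.56/(4σ)]^(1/4) = 115.9 K.
After:  T₂ = [73.20·0.49/(4σ)]^(1/4) = 112.1 K.
ΔT = T₂ − T₁ = -3.807 K.

-3.81 kelvin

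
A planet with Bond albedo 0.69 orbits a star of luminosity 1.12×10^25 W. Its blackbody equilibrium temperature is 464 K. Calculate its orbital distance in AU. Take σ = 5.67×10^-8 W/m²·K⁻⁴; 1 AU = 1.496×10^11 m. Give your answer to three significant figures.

Required flux: S = 4σT⁴/(1−α) = 33910 W/m².
S = L/(4πd²) → d = √(L/4πS) = √(1.12×10^25/(4π·33910)) = 5.127×10^9 m = 0.03427 AU.

0.0343 AU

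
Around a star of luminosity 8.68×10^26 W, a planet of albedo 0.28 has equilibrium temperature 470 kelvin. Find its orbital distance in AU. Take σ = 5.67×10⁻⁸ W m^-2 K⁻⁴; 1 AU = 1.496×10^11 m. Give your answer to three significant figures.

0.448 AU

Required flux: S = 4σT⁴/(1−α) = 15370 W m^-2.
From L = 4πd²S, d = √(8.68×10^26/(4π·15370)) = 6.704×10^10 m = 0.4481 AU.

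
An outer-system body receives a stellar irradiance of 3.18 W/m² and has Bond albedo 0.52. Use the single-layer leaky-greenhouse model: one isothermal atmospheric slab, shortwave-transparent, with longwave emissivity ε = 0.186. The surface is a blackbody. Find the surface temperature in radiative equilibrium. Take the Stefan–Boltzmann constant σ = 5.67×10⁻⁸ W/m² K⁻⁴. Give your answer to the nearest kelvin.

The planet radiates to space at T_e = [S(1−α)/(4σ)]^(1/4) = 50.93 K.
Surface balance with a leaky layer gives σT_s⁴ = σT_e⁴·2/(2−ε), so T_s = T_e·[2/(2−0.186)]^(1/4) = 52.19 K.

52 K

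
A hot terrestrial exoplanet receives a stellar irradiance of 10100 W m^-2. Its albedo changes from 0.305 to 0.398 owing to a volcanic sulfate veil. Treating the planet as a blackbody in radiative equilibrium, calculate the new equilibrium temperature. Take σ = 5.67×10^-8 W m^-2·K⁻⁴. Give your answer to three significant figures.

405 kelvin

With the new albedo, S(1−α₂)/4 = 1520 W m^-2, so T₂ = 404.6 K.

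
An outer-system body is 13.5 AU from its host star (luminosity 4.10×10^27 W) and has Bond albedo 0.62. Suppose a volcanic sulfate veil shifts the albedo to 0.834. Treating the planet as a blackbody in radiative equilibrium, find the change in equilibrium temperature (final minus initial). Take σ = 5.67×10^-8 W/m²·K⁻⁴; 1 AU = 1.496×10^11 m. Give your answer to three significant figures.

-20.1 kelvin

Orbital distance: d = 13.5 AU = 2.020×10^12 m.
Spreading L over a sphere of radius d: S = 4.10×10^27/(4π·2.02×10^12²) = 79.99 W/m².
With α = 0.62, T₁ = 107.6 K.
With α = 0.834, T₂ = 87.47 K.
ΔT = T₂ − T₁ = -20.12 K.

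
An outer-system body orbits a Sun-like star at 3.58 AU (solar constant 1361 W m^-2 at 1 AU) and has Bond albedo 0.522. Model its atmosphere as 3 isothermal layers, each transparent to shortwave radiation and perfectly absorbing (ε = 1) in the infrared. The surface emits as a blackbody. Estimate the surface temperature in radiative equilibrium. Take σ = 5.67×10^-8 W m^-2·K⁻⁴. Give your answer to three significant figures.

Flux at the orbit: S = 1361/(3.58)² = 106.2 W m^-2.
The effective emission temperature is T_e = [S(1−α)/(4σ)]^¼ = 122.3 K.
With N = 3 opaque layers, T_s = (N+1)^(1/4)·T_e = 4^(1/4)·122.3 = 173.0 K.

173 K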